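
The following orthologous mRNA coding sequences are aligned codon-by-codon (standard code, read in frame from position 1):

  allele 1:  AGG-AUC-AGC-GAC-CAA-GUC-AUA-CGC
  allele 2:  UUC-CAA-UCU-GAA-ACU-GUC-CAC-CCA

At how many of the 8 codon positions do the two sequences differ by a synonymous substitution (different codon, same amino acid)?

1

Codon 1: AGG Arg / UUC Phe — nonsynonymous.
Codon 2: AUC Ile / CAA Gln — nonsynonymous.
Codon 3: AGC Ser / UCU Ser — synonymous.
Codon 4: GAC Asp / GAA Glu — nonsynonymous.
Codon 5: CAA Gln / ACU Thr — nonsynonymous.
Codon 6: GUC Val / GUC Val — identical.
Codon 7: AUA Ile / CAC His — nonsynonymous.
Codon 8: CGC Arg / CCA Pro — nonsynonymous.
Synonymous differences: 1.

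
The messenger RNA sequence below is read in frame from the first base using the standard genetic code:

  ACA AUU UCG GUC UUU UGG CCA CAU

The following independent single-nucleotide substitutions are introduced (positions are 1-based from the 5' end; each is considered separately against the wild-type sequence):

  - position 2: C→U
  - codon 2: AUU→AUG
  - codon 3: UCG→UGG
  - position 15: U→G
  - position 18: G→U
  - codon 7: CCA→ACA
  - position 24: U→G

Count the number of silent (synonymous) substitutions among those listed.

Codon 1: ACA (Thr) → AUA (Ile) — missense.
Codon 2: AUU (Ile) → AUG (Met) — missense.
Codon 3: UCG (Ser) → UGG (Trp) — missense.
Codon 5: UUU (Phe) → UUG (Leu) — missense.
Codon 6: UGG (Trp) → UGU (Cys) — missense.
Codon 7: CCA (Pro) → ACA (Thr) — missense.
Codon 8: CAU (His) → CAG (Gln) — missense.
Synonymous: 0 of 7.

0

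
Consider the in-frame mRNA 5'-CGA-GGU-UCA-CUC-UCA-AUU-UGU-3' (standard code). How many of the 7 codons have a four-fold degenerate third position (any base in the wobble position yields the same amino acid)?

Codon 1 CGA (Arg): third position 4-fold.
Codon 2 GGU (Gly): third position 4-fold.
Codon 3 UCA (Ser): third position 4-fold.
Codon 4 CUC (Leu): third position 4-fold.
Codon 5 UCA (Ser): third position 4-fold.
Codon 6 AUU (Ile): third position 3-fold.
Codon 7 UGU (Cys): third position 2-fold.
Four-fold degenerate third positions: 5.

5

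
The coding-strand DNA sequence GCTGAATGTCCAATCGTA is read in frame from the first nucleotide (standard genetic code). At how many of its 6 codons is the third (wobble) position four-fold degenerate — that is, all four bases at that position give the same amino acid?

Codon 1 GCT (Ala): third position 4-fold.
Codon 2 GAA (Glu): third position 2-fold.
Codon 3 TGT (Cys): third position 2-fold.
Codon 4 CCA (Pro): third position 4-fold.
Codon 5 ATC (Ile): third position 3-fold.
Codon 6 GTA (Val): third position 4-fold.
Four-fold degenerate third positions: 3.

3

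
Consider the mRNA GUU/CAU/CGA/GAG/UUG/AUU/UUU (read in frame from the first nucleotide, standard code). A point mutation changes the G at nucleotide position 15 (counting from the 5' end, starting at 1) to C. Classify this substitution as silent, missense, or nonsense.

missense

Position 15 falls in codon 5: UUG → Leu.
After the substitution the codon is UUC → Phe.
Leu ≠ Phe, so this is a missense mutation.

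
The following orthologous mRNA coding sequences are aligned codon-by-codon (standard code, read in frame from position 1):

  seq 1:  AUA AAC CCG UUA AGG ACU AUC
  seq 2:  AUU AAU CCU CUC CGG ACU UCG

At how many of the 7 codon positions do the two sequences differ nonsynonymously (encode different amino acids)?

1

Codon 1: AUA Ile / AUU Ile — synonymous.
Codon 2: AAC Asn / AAU Asn — synonymous.
Codon 3: CCG Pro / CCU Pro — synonymous.
Codon 4: UUA Leu / CUC Leu — synonymous.
Codon 5: AGG Arg / CGG Arg — synonymous.
Codon 6: ACU Thr / ACU Thr — identical.
Codon 7: AUC Ile / UCG Ser — nonsynonymous.
Nonsynonymous differences: 1.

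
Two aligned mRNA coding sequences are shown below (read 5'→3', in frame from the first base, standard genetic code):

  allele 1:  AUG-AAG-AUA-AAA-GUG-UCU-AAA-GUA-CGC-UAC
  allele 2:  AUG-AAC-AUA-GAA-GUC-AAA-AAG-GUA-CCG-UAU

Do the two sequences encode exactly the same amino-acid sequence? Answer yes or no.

no

Codon 1: AUG Met / AUG Met — identical.
Codon 2: AAG Lys / AAC Asn — nonsynonymous.
Codon 3: AUA Ile / AUA Ile — identical.
Codon 4: AAA Lys / GAA Glu — nonsynonymous.
Codon 5: GUG Val / GUC Val — synonymous.
Codon 6: UCU Ser / AAA Lys — nonsynonymous.
Codon 7: AAA Lys / AAG Lys — synonymous.
Codon 8: GUA Val / GUA Val — identical.
Codon 9: CGC Arg / CCG Pro — nonsynonymous.
Codon 10: UAC Tyr / UAU Tyr — synonymous.
Nonsynonymous differences: 4 → different protein.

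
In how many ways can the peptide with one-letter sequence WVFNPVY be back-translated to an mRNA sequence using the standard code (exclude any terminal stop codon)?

Trp: 1 codon.
Val: 4 codons.
Phe: 2 codons.
Asn: 2 codons.
Pro: 4 codons.
Val: 4 codons.
Tyr: 2 codons.
1 × 4 × 2 × 2 × 4 × 4 × 2 = 512.

512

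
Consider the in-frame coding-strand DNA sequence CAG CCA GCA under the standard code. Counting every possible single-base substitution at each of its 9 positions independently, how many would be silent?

7

Codon 1 (CAG, Gln): 1 synonymous substitution.
Codon 2 (CCA, Pro): 3 synonymous substitutions.
Codon 3 (GCA, Ala): 3 synonymous substitutions.
Total: 1 + 3 + 3 = 7.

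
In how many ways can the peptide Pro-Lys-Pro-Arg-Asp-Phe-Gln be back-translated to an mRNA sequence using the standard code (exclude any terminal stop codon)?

1536

Pro: 4 codons.
Lys: 2 codons.
Pro: 4 codons.
Arg: 6 codons.
Asp: 2 codons.
Phe: 2 codons.
Gln: 2 codons.
4 × 2 × 4 × 6 × 2 × 2 × 2 = 1536.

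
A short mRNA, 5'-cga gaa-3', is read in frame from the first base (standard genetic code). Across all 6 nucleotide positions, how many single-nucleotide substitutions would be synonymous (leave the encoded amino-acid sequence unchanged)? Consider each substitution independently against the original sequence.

Codon 1 (CGA, Arg): 4 synonymous substitutions.
Codon 2 (GAA, Glu): 1 synonymous substitution.
Total: 4 + 1 = 5.

5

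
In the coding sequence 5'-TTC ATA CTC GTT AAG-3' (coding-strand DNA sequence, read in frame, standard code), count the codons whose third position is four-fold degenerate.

2

Codon 1 TTC (Phe): third position 2-fold.
Codon 2 ATA (Ile): third position 3-fold.
Codon 3 CTC (Leu): third position 4-fold.
Codon 4 GTT (Val): third position 4-fold.
Codon 5 AAG (Lys): third position 2-fold.
Four-fold degenerate third positions: 2.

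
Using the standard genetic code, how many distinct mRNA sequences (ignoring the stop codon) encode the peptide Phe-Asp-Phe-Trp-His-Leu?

Phe: 2 codons.
Asp: 2 codons.
Phe: 2 codons.
Trp: 1 codon.
His: 2 codons.
Leu: 6 codons.
2 × 2 × 2 × 1 × 2 × 6 = 96.

96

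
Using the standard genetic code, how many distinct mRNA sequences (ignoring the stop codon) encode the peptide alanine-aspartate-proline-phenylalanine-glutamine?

Ala: 4 codons.
Asp: 2 codons.
Pro: 4 codons.
Phe: 2 codons.
Gln: 2 codons.
4 × 2 × 4 × 2 × 2 = 128.

128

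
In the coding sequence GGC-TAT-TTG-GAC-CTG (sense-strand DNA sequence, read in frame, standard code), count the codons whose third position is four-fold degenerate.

2

Codon 1 GGC (Gly): third position 4-fold.
Codon 2 TAT (Tyr): third position 2-fold.
Codon 3 TTG (Leu): third position 2-fold.
Codon 4 GAC (Asp): third position 2-fold.
Codon 5 CTG (Leu): third position 4-fold.
Four-fold degenerate third positions: 2.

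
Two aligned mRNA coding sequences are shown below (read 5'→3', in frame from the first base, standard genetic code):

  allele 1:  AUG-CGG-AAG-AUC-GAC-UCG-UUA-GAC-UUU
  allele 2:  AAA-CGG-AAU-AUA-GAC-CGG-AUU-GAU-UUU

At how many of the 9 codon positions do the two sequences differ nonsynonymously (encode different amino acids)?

4

Codon 1: AUG Met / AAA Lys — nonsynonymous.
Codon 2: CGG Arg / CGG Arg — identical.
Codon 3: AAG Lys / AAU Asn — nonsynonymous.
Codon 4: AUC Ile / AUA Ile — synonymous.
Codon 5: GAC Asp / GAC Asp — identical.
Codon 6: UCG Ser / CGG Arg — nonsynonymous.
Codon 7: UUA Leu / AUU Ile — nonsynonymous.
Codon 8: GAC Asp / GAU Asp — synonymous.
Codon 9: UUU Phe / UUU Phe — identical.
Nonsynonymous differences: 4.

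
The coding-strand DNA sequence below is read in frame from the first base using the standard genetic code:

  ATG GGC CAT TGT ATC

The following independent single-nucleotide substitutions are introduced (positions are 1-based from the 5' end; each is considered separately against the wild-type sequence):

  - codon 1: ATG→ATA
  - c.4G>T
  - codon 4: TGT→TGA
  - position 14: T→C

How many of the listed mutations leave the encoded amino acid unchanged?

0

Codon 1: ATG (Met) → ATA (Ile) — missense.
Codon 2: GGC (Gly) → TGC (Cys) — missense.
Codon 4: TGT (Cys) → TGA (Stop) — nonsense.
Codon 5: ATC (Ile) → ACC (Thr) — missense.
Synonymous: 0 of 4.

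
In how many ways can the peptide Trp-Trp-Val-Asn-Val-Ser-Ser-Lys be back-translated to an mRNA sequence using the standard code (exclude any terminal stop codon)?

2304

Trp: 1 codon.
Trp: 1 codon.
Val: 4 codons.
Asn: 2 codons.
Val: 4 codons.
Ser: 6 codons.
Ser: 6 codons.
Lys: 2 codons.
1 × 1 × 4 × 2 × 4 × 6 × 6 × 2 = 2304.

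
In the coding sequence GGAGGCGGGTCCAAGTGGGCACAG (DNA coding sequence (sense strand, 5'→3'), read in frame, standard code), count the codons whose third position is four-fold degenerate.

Codon 1 GGA (Gly): third position 4-fold.
Codon 2 GGC (Gly): third position 4-fold.
Codon 3 GGG (Gly): third position 4-fold.
Codon 4 TCC (Ser): third position 4-fold.
Codon 5 AAG (Lys): third position 2-fold.
Codon 6 TGG (Trp): third position 1-fold.
Codon 7 GCA (Ala): third position 4-fold.
Codon 8 CAG (Gln): third position 2-fold.
Four-fold degenerate third positions: 5.

5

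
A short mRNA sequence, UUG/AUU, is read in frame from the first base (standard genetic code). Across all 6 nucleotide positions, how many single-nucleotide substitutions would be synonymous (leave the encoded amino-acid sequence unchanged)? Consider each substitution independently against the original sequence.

4

Codon 1 (UUG, Leu): 2 synonymous substitutions.
Codon 2 (AUU, Ile): 2 synonymous substitutions.
Total: 2 + 2 = 4.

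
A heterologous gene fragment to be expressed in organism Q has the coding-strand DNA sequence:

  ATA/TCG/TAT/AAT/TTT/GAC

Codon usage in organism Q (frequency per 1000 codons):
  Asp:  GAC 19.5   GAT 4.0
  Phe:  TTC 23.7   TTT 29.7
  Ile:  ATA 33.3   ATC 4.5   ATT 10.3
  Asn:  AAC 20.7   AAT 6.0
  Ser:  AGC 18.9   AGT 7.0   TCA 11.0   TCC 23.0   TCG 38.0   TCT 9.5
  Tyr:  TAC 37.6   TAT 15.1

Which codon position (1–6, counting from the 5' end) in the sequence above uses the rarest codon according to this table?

Codon 1 ATA (Ile): 33.3 per 1000.
Codon 2 TCG (Ser): 38.0 per 1000.
Codon 3 TAT (Tyr): 15.1 per 1000.
Codon 4 AAT (Asn): 6.0 per 1000.
Codon 5 TTT (Phe): 29.7 per 1000.
Codon 6 GAC (Asp): 19.5 per 1000.
Lowest frequency is 6.0 at codon 4.

4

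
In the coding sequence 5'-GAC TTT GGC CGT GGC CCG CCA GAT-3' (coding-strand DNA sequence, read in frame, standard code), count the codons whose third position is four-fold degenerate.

Codon 1 GAC (Asp): third position 2-fold.
Codon 2 TTT (Phe): third position 2-fold.
Codon 3 GGC (Gly): third position 4-fold.
Codon 4 CGT (Arg): third position 4-fold.
Codon 5 GGC (Gly): third position 4-fold.
Codon 6 CCG (Pro): third position 4-fold.
Codon 7 CCA (Pro): third position 4-fold.
Codon 8 GAT (Asp): third position 2-fold.
Four-fold degenerate third positions: 5.

5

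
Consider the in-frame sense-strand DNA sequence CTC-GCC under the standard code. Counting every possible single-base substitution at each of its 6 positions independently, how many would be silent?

Codon 1 (CTC, Leu): 3 synonymous substitutions.
Codon 2 (GCC, Ala): 3 synonymous substitutions.
Total: 3 + 3 = 6.

6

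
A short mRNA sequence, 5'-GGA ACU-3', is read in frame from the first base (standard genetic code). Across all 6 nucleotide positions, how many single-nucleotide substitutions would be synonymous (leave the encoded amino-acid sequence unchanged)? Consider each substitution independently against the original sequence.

6

Codon 1 (GGA, Gly): 3 synonymous substitutions.
Codon 2 (ACU, Thr): 3 synonymous substitutions.
Total: 3 + 3 = 6.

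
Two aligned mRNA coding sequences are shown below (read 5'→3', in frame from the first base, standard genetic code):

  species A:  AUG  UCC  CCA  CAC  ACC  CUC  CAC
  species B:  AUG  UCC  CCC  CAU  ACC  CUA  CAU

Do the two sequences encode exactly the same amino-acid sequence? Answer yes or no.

yes

Codon 1: AUG Met / AUG Met — identical.
Codon 2: UCC Ser / UCC Ser — identical.
Codon 3: CCA Pro / CCC Pro — synonymous.
Codon 4: CAC His / CAU His — synonymous.
Codon 5: ACC Thr / ACC Thr — identical.
Codon 6: CUC Leu / CUA Leu — synonymous.
Codon 7: CAC His / CAU His — synonymous.
Nonsynonymous differences: 0 → same protein.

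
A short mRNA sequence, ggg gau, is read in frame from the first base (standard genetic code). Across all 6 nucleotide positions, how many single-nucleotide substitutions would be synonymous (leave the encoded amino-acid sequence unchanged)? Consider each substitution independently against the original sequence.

Codon 1 (GGG, Gly): 3 synonymous substitutions.
Codon 2 (GAU, Asp): 1 synonymous substitution.
Total: 3 + 1 = 4.

4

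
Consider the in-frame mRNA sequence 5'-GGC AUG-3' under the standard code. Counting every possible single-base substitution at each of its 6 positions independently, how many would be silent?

Codon 1 (GGC, Gly): 3 synonymous substitutions.
Codon 2 (AUG, Met): 0 synonymous substitutions.
Total: 3 + 0 = 3.

3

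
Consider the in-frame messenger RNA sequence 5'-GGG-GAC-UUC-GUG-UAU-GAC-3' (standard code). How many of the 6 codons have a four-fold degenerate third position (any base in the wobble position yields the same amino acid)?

2

Codon 1 GGG (Gly): third position 4-fold.
Codon 2 GAC (Asp): third position 2-fold.
Codon 3 UUC (Phe): third position 2-fold.
Codon 4 GUG (Val): third position 4-fold.
Codon 5 UAU (Tyr): third position 2-fold.
Codon 6 GAC (Asp): third position 2-fold.
Four-fold degenerate third positions: 2.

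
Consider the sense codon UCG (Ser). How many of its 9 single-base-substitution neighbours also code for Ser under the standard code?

3

Position 1: none → 0 synonymous.
Position 2: none → 0 synonymous.
Position 3: UCU, UCC, UCA → 3 synonymous.
Total: 0 + 0 + 3 = 3.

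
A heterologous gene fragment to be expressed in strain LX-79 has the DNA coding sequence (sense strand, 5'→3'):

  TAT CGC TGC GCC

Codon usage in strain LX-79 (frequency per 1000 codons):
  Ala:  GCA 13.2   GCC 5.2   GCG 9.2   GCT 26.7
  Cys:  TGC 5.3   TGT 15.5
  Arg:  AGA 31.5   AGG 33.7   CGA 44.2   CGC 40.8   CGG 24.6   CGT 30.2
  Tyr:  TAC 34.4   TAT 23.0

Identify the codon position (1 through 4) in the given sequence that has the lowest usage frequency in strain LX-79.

Codon 1 TAT (Tyr): 23.0 per 1000.
Codon 2 CGC (Arg): 40.8 per 1000.
Codon 3 TGC (Cys): 5.3 per 1000.
Codon 4 GCC (Ala): 5.2 per 1000.
Lowest frequency is 5.2 at codon 4.

4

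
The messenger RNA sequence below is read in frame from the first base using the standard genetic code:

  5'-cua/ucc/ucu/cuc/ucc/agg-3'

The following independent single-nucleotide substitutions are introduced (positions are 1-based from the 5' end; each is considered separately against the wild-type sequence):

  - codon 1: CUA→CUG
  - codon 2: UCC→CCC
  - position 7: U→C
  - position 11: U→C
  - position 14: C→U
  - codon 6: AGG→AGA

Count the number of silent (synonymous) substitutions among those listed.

2

Codon 1: CUA (Leu) → CUG (Leu) — synonymous.
Codon 2: UCC (Ser) → CCC (Pro) — missense.
Codon 3: UCU (Ser) → CCU (Pro) — missense.
Codon 4: CUC (Leu) → CCC (Pro) — missense.
Codon 5: UCC (Ser) → UUC (Phe) — missense.
Codon 6: AGG (Arg) → AGA (Arg) — synonymous.
Synonymous: 2 of 6.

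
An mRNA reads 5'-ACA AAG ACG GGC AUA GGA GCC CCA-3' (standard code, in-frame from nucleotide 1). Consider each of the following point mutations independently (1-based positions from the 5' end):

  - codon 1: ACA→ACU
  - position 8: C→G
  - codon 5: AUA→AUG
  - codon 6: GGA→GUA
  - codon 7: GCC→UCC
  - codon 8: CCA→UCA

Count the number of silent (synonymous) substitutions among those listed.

1

Codon 1: ACA (Thr) → ACU (Thr) — synonymous.
Codon 3: ACG (Thr) → AGG (Arg) — missense.
Codon 5: AUA (Ile) → AUG (Met) — missense.
Codon 6: GGA (Gly) → GUA (Val) — missense.
Codon 7: GCC (Ala) → UCC (Ser) — missense.
Codon 8: CCA (Pro) → UCA (Ser) — missense.
Synonymous: 1 of 6.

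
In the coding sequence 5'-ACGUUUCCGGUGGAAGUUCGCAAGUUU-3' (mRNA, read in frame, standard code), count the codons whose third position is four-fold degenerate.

5

Codon 1 ACG (Thr): third position 4-fold.
Codon 2 UUU (Phe): third position 2-fold.
Codon 3 CCG (Pro): third position 4-fold.
Codon 4 GUG (Val): third position 4-fold.
Codon 5 GAA (Glu): third position 2-fold.
Codon 6 GUU (Val): third position 4-fold.
Codon 7 CGC (Arg): third position 4-fold.
Codon 8 AAG (Lys): third position 2-fold.
Codon 9 UUU (Phe): third position 2-fold.
Four-fold degenerate third positions: 5.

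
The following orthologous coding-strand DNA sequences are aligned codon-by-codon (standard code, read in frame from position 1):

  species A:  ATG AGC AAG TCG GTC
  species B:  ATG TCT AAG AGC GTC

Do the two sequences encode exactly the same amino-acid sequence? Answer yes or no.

Codon 1: ATG Met / ATG Met — identical.
Codon 2: AGC Ser / TCT Ser — synonymous.
Codon 3: AAG Lys / AAG Lys — identical.
Codon 4: TCG Ser / AGC Ser — synonymous.
Codon 5: GTC Val / GTC Val — identical.
Nonsynonymous differences: 0 → same protein.

yes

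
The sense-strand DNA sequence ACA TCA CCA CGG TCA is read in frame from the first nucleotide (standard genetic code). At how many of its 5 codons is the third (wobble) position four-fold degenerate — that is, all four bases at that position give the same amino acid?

Codon 1 ACA (Thr): third position 4-fold.
Codon 2 TCA (Ser): third position 4-fold.
Codon 3 CCA (Pro): third position 4-fold.
Codon 4 CGG (Arg): third position 4-fold.
Codon 5 TCA (Ser): third position 4-fold.
Four-fold degenerate third positions: 5.

5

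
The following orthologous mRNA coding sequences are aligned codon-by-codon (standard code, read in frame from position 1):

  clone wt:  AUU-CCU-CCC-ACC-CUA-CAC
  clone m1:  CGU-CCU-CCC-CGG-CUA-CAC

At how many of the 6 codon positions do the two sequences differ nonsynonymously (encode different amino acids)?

2

Codon 1: AUU Ile / CGU Arg — nonsynonymous.
Codon 2: CCU Pro / CCU Pro — identical.
Codon 3: CCC Pro / CCC Pro — identical.
Codon 4: ACC Thr / CGG Arg — nonsynonymous.
Codon 5: CUA Leu / CUA Leu — identical.
Codon 6: CAC His / CAC His — identical.
Nonsynonymous differences: 2.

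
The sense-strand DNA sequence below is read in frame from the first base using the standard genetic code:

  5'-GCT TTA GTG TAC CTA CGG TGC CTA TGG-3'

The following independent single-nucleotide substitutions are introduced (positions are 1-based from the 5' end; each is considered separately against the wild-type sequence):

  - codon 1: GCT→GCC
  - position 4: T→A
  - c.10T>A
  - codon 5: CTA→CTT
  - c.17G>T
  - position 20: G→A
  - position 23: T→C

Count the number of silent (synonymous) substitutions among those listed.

2

Codon 1: GCT (Ala) → GCC (Ala) — synonymous.
Codon 2: TTA (Leu) → ATA (Ile) — missense.
Codon 4: TAC (Tyr) → AAC (Asn) — missense.
Codon 5: CTA (Leu) → CTT (Leu) — synonymous.
Codon 6: CGG (Arg) → CTG (Leu) — missense.
Codon 7: TGC (Cys) → TAC (Tyr) — missense.
Codon 8: CTA (Leu) → CCA (Pro) — missense.
Synonymous: 2 of 7.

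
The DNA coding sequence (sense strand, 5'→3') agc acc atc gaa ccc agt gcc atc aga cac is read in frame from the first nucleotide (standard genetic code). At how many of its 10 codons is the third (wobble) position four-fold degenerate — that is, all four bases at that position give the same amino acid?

3

Codon 1 AGC (Ser): third position 2-fold.
Codon 2 ACC (Thr): third position 4-fold.
Codon 3 ATC (Ile): third position 3-fold.
Codon 4 GAA (Glu): third position 2-fold.
Codon 5 CCC (Pro): third position 4-fold.
Codon 6 AGT (Ser): third position 2-fold.
Codon 7 GCC (Ala): third position 4-fold.
Codon 8 ATC (Ile): third position 3-fold.
Codon 9 AGA (Arg): third position 2-fold.
Codon 10 CAC (His): third position 2-fold.
Four-fold degenerate third positions: 3.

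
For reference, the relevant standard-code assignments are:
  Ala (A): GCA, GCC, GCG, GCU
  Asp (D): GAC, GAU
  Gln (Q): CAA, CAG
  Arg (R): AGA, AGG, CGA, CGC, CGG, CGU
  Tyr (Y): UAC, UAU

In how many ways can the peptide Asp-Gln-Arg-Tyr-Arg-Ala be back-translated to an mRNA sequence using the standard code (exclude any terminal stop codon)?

Asp: 2 codons.
Gln: 2 codons.
Arg: 6 codons.
Tyr: 2 codons.
Arg: 6 codons.
Ala: 4 codons.
2 × 2 × 6 × 2 × 6 × 4 = 1152.

1152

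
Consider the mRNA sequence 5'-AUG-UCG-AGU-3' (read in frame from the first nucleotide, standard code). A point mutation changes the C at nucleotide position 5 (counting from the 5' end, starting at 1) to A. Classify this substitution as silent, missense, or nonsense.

Position 5 falls in codon 2: UCG → Ser.
After the substitution the codon is UAG → Stop.
The new codon is a stop codon, so this is a nonsense mutation.

nonsense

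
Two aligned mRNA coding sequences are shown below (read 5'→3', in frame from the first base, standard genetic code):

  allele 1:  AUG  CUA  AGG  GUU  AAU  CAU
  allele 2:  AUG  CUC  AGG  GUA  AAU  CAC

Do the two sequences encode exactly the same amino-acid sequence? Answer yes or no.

Codon 1: AUG Met / AUG Met — identical.
Codon 2: CUA Leu / CUC Leu — synonymous.
Codon 3: AGG Arg / AGG Arg — identical.
Codon 4: GUU Val / GUA Val — synonymous.
Codon 5: AAU Asn / AAU Asn — identical.
Codon 6: CAU His / CAC His — synonymous.
Nonsynonymous differences: 0 → same protein.

yes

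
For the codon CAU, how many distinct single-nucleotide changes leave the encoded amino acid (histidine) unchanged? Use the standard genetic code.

1

Position 1: none → 0 synonymous.
Position 2: none → 0 synonymous.
Position 3: CAC → 1 synonymous.
Total: 0 + 0 + 1 = 1.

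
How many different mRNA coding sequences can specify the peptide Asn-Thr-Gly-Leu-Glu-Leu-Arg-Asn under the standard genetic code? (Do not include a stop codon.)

Asn: 2 codons.
Thr: 4 codons.
Gly: 4 codons.
Leu: 6 codons.
Glu: 2 codons.
Leu: 6 codons.
Arg: 6 codons.
Asn: 2 codons.
2 × 4 × 4 × 6 × 2 × 6 × 6 × 2 = 27648.

27648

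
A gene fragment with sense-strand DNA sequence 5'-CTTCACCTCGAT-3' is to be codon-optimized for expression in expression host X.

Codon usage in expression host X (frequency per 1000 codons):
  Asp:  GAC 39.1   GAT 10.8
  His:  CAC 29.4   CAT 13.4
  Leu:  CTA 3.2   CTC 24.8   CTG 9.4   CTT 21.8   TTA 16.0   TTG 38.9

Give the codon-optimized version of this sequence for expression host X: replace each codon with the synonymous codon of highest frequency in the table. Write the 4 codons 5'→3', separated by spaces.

TTG CAC TTG GAC

Codon 1 (Leu): best is TTG at 38.9.
Codon 2 (His): best is CAC at 29.4.
Codon 3 (Leu): best is TTG at 38.9.
Codon 4 (Asp): best is GAC at 39.1.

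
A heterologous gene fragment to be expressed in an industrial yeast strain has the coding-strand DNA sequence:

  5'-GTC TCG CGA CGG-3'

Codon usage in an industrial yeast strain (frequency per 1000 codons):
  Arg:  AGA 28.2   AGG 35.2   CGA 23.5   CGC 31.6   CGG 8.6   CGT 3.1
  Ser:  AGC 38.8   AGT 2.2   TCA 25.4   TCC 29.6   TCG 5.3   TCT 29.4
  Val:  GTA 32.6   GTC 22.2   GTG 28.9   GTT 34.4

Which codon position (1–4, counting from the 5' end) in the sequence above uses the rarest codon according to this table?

Codon 1 GTC (Val): 22.2 per 1000.
Codon 2 TCG (Ser): 5.3 per 1000.
Codon 3 CGA (Arg): 23.5 per 1000.
Codon 4 CGG (Arg): 8.6 per 1000.
Lowest frequency is 5.3 at codon 2.

2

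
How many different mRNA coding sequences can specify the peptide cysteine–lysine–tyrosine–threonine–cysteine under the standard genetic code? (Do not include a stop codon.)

Cys: 2 codons.
Lys: 2 codons.
Tyr: 2 codons.
Thr: 4 codons.
Cys: 2 codons.
2 × 2 × 2 × 4 × 2 = 64.

64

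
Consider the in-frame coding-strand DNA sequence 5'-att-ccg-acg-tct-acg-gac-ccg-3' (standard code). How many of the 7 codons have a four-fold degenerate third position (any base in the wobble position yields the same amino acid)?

Codon 1 ATT (Ile): third position 3-fold.
Codon 2 CCG (Pro): third position 4-fold.
Codon 3 ACG (Thr): third position 4-fold.
Codon 4 TCT (Ser): third position 4-fold.
Codon 5 ACG (Thr): third position 4-fold.
Codon 6 GAC (Asp): third position 2-fold.
Codon 7 CCG (Pro): third position 4-fold.
Four-fold degenerate third positions: 5.

5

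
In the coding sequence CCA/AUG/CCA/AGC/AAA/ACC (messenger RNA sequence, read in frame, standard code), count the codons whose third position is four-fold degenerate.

Codon 1 CCA (Pro): third position 4-fold.
Codon 2 AUG (Met): third position 1-fold.
Codon 3 CCA (Pro): third position 4-fold.
Codon 4 AGC (Ser): third position 2-fold.
Codon 5 AAA (Lys): third position 2-fold.
Codon 6 ACC (Thr): third position 4-fold.
Four-fold degenerate third positions: 3.

3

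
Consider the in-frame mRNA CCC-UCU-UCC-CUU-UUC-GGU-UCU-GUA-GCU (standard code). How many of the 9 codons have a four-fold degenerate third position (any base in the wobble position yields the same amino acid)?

8

Codon 1 CCC (Pro): third position 4-fold.
Codon 2 UCU (Ser): third position 4-fold.
Codon 3 UCC (Ser): third position 4-fold.
Codon 4 CUU (Leu): third position 4-fold.
Codon 5 UUC (Phe): third position 2-fold.
Codon 6 GGU (Gly): third position 4-fold.
Codon 7 UCU (Ser): third position 4-fold.
Codon 8 GUA (Val): third position 4-fold.
Codon 9 GCU (Ala): third position 4-fold.
Four-fold degenerate third positions: 8.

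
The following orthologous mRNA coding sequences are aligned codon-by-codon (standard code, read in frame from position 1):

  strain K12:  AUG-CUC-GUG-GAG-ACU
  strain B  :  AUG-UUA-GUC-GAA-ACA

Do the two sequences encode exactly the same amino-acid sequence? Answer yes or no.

yes

Codon 1: AUG Met / AUG Met — identical.
Codon 2: CUC Leu / UUA Leu — synonymous.
Codon 3: GUG Val / GUC Val — synonymous.
Codon 4: GAG Glu / GAA Glu — synonymous.
Codon 5: ACU Thr / ACA Thr — synonymous.
Nonsynonymous differences: 0 → same protein.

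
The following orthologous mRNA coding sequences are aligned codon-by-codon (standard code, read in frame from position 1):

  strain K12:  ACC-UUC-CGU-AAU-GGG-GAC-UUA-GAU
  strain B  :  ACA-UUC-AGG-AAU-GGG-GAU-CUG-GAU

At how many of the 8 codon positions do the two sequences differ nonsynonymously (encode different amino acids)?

0

Codon 1: ACC Thr / ACA Thr — synonymous.
Codon 2: UUC Phe / UUC Phe — identical.
Codon 3: CGU Arg / AGG Arg — synonymous.
Codon 4: AAU Asn / AAU Asn — identical.
Codon 5: GGG Gly / GGG Gly — identical.
Codon 6: GAC Asp / GAU Asp — synonymous.
Codon 7: UUA Leu / CUG Leu — synonymous.
Codon 8: GAU Asp / GAU Asp — identical.
Nonsynonymous differences: 0.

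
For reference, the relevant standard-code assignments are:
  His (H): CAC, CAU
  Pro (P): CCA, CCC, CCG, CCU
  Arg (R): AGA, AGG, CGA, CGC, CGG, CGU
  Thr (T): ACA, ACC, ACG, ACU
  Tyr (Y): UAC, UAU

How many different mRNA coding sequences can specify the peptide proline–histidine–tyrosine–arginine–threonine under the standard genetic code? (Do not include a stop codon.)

Pro: 4 codons.
His: 2 codons.
Tyr: 2 codons.
Arg: 6 codons.
Thr: 4 codons.
4 × 2 × 2 × 6 × 4 = 384.

384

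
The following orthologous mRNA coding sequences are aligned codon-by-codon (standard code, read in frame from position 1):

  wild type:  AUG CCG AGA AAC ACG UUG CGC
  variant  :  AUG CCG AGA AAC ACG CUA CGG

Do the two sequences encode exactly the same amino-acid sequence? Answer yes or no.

Codon 1: AUG Met / AUG Met — identical.
Codon 2: CCG Pro / CCG Pro — identical.
Codon 3: AGA Arg / AGA Arg — identical.
Codon 4: AAC Asn / AAC Asn — identical.
Codon 5: ACG Thr / ACG Thr — identical.
Codon 6: UUG Leu / CUA Leu — synonymous.
Codon 7: CGC Arg / CGG Arg — synonymous.
Nonsynonymous differences: 0 → same protein.

yes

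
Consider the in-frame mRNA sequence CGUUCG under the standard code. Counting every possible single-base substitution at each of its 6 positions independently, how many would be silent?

Codon 1 (CGU, Arg): 3 synonymous substitutions.
Codon 2 (UCG, Ser): 3 synonymous substitutions.
Total: 3 + 3 = 6.

6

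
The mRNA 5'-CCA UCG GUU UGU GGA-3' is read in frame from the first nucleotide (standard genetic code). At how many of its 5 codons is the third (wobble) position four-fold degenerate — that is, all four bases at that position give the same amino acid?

Codon 1 CCA (Pro): third position 4-fold.
Codon 2 UCG (Ser): third position 4-fold.
Codon 3 GUU (Val): third position 4-fold.
Codon 4 UGU (Cys): third position 2-fold.
Codon 5 GGA (Gly): third position 4-fold.
Four-fold degenerate third positions: 4.

4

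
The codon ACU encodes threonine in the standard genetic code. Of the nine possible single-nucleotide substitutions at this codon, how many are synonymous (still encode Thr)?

Position 1: none → 0 synonymous.
Position 2: none → 0 synonymous.
Position 3: ACC, ACA, ACG → 3 synonymous.
Total: 0 + 0 + 3 = 3.

3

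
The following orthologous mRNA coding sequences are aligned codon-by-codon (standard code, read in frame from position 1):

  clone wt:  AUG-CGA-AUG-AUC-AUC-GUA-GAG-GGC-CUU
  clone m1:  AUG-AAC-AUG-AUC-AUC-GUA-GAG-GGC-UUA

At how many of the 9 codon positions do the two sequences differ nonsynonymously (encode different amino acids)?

Codon 1: AUG Met / AUG Met — identical.
Codon 2: CGA Arg / AAC Asn — nonsynonymous.
Codon 3: AUG Met / AUG Met — identical.
Codon 4: AUC Ile / AUC Ile — identical.
Codon 5: AUC Ile / AUC Ile — identical.
Codon 6: GUA Val / GUA Val — identical.
Codon 7: GAG Glu / GAG Glu — identical.
Codon 8: GGC Gly / GGC Gly — identical.
Codon 9: CUU Leu / UUA Leu — synonymous.
Nonsynonymous differences: 1.

1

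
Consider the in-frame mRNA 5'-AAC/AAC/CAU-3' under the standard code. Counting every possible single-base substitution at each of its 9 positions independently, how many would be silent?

3

Codon 1 (AAC, Asn): 1 synonymous substitution.
Codon 2 (AAC, Asn): 1 synonymous substitution.
Codon 3 (CAU, His): 1 synonymous substitution.
Total: 1 + 1 + 1 = 3.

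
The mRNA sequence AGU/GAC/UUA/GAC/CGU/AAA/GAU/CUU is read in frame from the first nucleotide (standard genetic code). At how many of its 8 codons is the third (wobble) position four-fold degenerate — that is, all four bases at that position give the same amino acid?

2

Codon 1 AGU (Ser): third position 2-fold.
Codon 2 GAC (Asp): third position 2-fold.
Codon 3 UUA (Leu): third position 2-fold.
Codon 4 GAC (Asp): third position 2-fold.
Codon 5 CGU (Arg): third position 4-fold.
Codon 6 AAA (Lys): third position 2-fold.
Codon 7 GAU (Asp): third position 2-fold.
Codon 8 CUU (Leu): third position 4-fold.
Four-fold degenerate third positions: 2.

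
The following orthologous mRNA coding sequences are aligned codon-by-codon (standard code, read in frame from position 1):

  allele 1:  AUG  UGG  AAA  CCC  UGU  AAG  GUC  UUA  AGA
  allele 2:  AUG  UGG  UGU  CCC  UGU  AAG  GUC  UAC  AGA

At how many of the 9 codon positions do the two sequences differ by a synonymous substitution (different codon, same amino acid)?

Codon 1: AUG Met / AUG Met — identical.
Codon 2: UGG Trp / UGG Trp — identical.
Codon 3: AAA Lys / UGU Cys — nonsynonymous.
Codon 4: CCC Pro / CCC Pro — identical.
Codon 5: UGU Cys / UGU Cys — identical.
Codon 6: AAG Lys / AAG Lys — identical.
Codon 7: GUC Val / GUC Val — identical.
Codon 8: UUA Leu / UAC Tyr — nonsynonymous.
Codon 9: AGA Arg / AGA Arg — identical.
Synonymous differences: 0.

0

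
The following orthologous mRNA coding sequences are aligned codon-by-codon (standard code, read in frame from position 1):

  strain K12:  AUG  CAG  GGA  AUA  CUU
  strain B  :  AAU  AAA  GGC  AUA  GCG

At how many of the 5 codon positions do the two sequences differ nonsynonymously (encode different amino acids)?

3

Codon 1: AUG Met / AAU Asn — nonsynonymous.
Codon 2: CAG Gln / AAA Lys — nonsynonymous.
Codon 3: GGA Gly / GGC Gly — synonymous.
Codon 4: AUA Ile / AUA Ile — identical.
Codon 5: CUU Leu / GCG Ala — nonsynonymous.
Nonsynonymous differences: 3.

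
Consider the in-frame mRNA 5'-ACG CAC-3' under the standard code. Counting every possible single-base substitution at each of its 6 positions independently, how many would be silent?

4

Codon 1 (ACG, Thr): 3 synonymous substitutions.
Codon 2 (CAC, His): 1 synonymous substitution.
Total: 3 + 1 = 4.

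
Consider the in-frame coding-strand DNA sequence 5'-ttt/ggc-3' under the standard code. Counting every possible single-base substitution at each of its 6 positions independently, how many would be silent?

4

Codon 1 (TTT, Phe): 1 synonymous substitution.
Codon 2 (GGC, Gly): 3 synonymous substitutions.
Total: 1 + 3 = 4.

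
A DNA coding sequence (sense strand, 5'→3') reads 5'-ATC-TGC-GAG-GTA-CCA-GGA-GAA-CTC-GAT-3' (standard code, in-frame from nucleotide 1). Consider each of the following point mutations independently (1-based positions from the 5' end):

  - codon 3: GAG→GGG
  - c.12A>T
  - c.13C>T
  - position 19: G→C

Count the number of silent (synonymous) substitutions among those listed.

Codon 3: GAG (Glu) → GGG (Gly) — missense.
Codon 4: GTA (Val) → GTT (Val) — synonymous.
Codon 5: CCA (Pro) → TCA (Ser) — missense.
Codon 7: GAA (Glu) → CAA (Gln) — missense.
Synonymous: 1 of 4.

1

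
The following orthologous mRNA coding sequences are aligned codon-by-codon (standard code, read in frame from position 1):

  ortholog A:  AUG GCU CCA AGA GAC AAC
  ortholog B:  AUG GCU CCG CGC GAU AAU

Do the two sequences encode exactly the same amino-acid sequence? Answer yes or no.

yes

Codon 1: AUG Met / AUG Met — identical.
Codon 2: GCU Ala / GCU Ala — identical.
Codon 3: CCA Pro / CCG Pro — synonymous.
Codon 4: AGA Arg / CGC Arg — synonymous.
Codon 5: GAC Asp / GAU Asp — synonymous.
Codon 6: AAC Asn / AAU Asn — synonymous.
Nonsynonymous differences: 0 → same protein.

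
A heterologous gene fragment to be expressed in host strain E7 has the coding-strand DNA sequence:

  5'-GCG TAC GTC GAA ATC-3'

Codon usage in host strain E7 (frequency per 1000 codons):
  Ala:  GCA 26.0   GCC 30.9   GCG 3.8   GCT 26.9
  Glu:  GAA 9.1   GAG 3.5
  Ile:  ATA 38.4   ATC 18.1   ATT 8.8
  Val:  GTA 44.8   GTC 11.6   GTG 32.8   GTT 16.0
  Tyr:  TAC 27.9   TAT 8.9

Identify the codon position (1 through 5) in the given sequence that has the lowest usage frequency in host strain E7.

1

Codon 1 GCG (Ala): 3.8 per 1000.
Codon 2 TAC (Tyr): 27.9 per 1000.
Codon 3 GTC (Val): 11.6 per 1000.
Codon 4 GAA (Glu): 9.1 per 1000.
Codon 5 ATC (Ile): 18.1 per 1000.
Lowest frequency is 3.8 at codon 1.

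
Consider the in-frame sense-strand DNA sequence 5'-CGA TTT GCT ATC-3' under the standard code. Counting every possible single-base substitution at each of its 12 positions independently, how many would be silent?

10

Codon 1 (CGA, Arg): 4 synonymous substitutions.
Codon 2 (TTT, Phe): 1 synonymous substitution.
Codon 3 (GCT, Ala): 3 synonymous substitutions.
Codon 4 (ATC, Ile): 2 synonymous substitutions.
Total: 4 + 1 + 3 + 2 = 10.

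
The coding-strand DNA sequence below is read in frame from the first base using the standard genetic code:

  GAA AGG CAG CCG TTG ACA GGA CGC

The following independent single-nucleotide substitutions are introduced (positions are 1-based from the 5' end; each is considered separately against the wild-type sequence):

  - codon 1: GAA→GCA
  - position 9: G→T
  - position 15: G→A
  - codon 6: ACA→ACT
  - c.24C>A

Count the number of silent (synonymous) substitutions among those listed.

3

Codon 1: GAA (Glu) → GCA (Ala) — missense.
Codon 3: CAG (Gln) → CAT (His) — missense.
Codon 5: TTG (Leu) → TTA (Leu) — synonymous.
Codon 6: ACA (Thr) → ACT (Thr) — synonymous.
Codon 8: CGC (Arg) → CGA (Arg) — synonymous.
Synonymous: 3 of 5.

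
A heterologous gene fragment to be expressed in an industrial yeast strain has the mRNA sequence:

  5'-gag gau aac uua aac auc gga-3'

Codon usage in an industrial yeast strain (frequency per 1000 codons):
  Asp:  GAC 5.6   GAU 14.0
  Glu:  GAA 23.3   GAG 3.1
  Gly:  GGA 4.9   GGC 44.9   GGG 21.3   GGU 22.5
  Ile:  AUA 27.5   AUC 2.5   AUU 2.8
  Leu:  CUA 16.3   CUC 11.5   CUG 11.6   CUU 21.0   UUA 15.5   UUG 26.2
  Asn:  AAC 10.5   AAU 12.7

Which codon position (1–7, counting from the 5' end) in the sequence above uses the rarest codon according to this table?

6

Codon 1 GAG (Glu): 3.1 per 1000.
Codon 2 GAU (Asp): 14.0 per 1000.
Codon 3 AAC (Asn): 10.5 per 1000.
Codon 4 UUA (Leu): 15.5 per 1000.
Codon 5 AAC (Asn): 10.5 per 1000.
Codon 6 AUC (Ile): 2.5 per 1000.
Codon 7 GGA (Gly): 4.9 per 1000.
Lowest frequency is 2.5 at codon 6.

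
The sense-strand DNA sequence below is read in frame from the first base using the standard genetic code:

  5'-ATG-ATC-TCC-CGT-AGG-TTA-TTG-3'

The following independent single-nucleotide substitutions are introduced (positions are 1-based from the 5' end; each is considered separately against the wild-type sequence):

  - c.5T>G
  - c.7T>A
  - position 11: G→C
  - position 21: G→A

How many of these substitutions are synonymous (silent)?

1

Codon 2: ATC (Ile) → AGC (Ser) — missense.
Codon 3: TCC (Ser) → ACC (Thr) — missense.
Codon 4: CGT (Arg) → CCT (Pro) — missense.
Codon 7: TTG (Leu) → TTA (Leu) — synonymous.
Synonymous: 1 of 4.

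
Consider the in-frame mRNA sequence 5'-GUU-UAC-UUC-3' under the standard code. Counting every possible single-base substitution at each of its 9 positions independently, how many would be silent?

5

Codon 1 (GUU, Val): 3 synonymous substitutions.
Codon 2 (UAC, Tyr): 1 synonymous substitution.
Codon 3 (UUC, Phe): 1 synonymous substitution.
Total: 3 + 1 + 1 = 5.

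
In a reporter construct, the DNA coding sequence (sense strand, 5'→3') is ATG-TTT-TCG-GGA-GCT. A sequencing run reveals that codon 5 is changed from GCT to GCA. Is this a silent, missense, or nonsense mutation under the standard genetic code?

Position 15 falls in codon 5: GCT → Ala.
After the substitution the codon is GCA → Ala.
Both encode Ala, so the change is synonymous.

silent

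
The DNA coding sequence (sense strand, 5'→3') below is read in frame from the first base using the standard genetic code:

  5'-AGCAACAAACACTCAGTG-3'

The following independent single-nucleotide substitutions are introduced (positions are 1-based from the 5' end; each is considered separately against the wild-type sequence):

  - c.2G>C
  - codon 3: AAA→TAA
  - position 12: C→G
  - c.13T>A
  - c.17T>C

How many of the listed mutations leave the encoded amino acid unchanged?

0

Codon 1: AGC (Ser) → ACC (Thr) — missense.
Codon 3: AAA (Lys) → TAA (Stop) — nonsense.
Codon 4: CAC (His) → CAG (Gln) — missense.
Codon 5: TCA (Ser) → ACA (Thr) — missense.
Codon 6: GTG (Val) → GCG (Ala) — missense.
Synonymous: 0 of 5.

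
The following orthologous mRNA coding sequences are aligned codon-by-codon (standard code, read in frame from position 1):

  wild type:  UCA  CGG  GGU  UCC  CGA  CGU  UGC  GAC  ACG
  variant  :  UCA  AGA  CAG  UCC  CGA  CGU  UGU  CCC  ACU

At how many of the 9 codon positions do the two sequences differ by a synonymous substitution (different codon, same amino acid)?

Codon 1: UCA Ser / UCA Ser — identical.
Codon 2: CGG Arg / AGA Arg — synonymous.
Codon 3: GGU Gly / CAG Gln — nonsynonymous.
Codon 4: UCC Ser / UCC Ser — identical.
Codon 5: CGA Arg / CGA Arg — identical.
Codon 6: CGU Arg / CGU Arg — identical.
Codon 7: UGC Cys / UGU Cys — synonymous.
Codon 8: GAC Asp / CCC Pro — nonsynonymous.
Codon 9: ACG Thr / ACU Thr — synonymous.
Synonymous differences: 3.

3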